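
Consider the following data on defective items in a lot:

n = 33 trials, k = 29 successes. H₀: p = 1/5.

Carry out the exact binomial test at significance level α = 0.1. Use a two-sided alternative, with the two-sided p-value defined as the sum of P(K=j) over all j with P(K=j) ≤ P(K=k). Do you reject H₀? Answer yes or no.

Exact binomial: n=33, k=29, p₀=1/5=0.2000
P(X=j) = C(n,j)·p₀^j·(1−p₀)^(n−j); p = Σ P(X=j) over j with P(X=j) ≤ P(X=29)
p-value (two-sided) = 0.00000
At α=0.1: p < α → reject H₀

reject H₀: yes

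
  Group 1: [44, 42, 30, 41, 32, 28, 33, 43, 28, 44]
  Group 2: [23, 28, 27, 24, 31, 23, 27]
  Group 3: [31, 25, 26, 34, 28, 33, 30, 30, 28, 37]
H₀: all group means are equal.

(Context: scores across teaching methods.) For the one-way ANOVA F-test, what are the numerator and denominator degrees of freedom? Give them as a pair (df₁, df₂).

k = 3 groups, N = 27 total
df = (k−1, N−k) = (3−1, 27−3) = (2, 24)

degrees of freedom = [2, 24]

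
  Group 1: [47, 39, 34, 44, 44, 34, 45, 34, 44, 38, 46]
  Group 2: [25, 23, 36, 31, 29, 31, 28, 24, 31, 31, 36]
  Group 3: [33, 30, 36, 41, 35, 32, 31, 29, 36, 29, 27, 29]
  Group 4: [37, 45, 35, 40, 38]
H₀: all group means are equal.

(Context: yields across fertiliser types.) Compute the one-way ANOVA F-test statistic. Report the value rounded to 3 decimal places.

test statistic = 14.618

Group means [40.82, 29.55, 32.33, 39.00], grand mean 34.795
SSB = Σnᵢ(x̄ᵢ−x̄)² = 863.329; SSW = ΣΣ(x−x̄ᵢ)² = 689.030
MSB = 863.329/3 = 287.7762; MSW = 689.030/35 = 19.6866
F = MSB/MSW = 14.6179
df = (3, 35)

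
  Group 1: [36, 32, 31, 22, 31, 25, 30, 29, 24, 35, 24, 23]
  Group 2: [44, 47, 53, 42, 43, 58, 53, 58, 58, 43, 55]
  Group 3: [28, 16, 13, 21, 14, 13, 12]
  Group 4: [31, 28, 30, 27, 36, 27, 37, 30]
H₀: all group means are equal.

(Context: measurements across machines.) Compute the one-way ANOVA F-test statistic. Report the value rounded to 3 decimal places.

Group means [28.50, 50.36, 16.71, 30.75], grand mean 33.132
SSB = Σnᵢ(x̄ᵢ−x̄)² = 5455.868; SSW = ΣΣ(x−x̄ᵢ)² = 998.474
MSB = 5455.868/3 = 1818.6227; MSW = 998.474/34 = 29.3669
F = MSB/MSW = 61.9277
df = (3, 34)

test statistic = 61.928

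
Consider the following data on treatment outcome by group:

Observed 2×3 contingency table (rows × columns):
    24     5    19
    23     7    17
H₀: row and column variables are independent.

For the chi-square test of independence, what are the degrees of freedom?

degrees of freedom = 2

df = (r−1)(c−1) = (2−1)·(3−1) = 2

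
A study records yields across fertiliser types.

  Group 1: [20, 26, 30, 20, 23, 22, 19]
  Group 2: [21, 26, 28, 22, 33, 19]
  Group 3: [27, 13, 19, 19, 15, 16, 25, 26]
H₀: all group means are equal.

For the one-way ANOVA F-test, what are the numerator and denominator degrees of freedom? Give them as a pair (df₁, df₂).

degrees of freedom = [2, 18]

k = 3 groups, N = 21 total
df = (k−1, N−k) = (3−1, 21−3) = (2, 18)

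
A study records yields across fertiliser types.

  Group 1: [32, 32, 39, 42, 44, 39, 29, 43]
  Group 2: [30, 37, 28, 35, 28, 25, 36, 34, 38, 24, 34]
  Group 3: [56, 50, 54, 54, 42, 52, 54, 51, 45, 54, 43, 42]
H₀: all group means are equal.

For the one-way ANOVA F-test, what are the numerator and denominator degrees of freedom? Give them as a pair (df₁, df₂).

degrees of freedom = [2, 28]

k = 3 groups, N = 31 total
df = (k−1, N−k) = (3−1, 31−3) = (2, 28)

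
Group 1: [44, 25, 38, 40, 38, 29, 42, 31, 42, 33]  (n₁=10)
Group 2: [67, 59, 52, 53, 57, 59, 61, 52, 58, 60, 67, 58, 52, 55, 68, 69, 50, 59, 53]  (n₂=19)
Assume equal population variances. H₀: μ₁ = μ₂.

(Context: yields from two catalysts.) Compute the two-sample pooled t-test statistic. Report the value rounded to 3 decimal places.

test statistic = -9.361

x̄₁=36.200, s₁=6.356, n₁=10
x̄₂=58.368, s₂=5.909, n₂=19
s_p² = [9·6.356² + 18·5.909²]/27 = 36.7415
SE = √(s_p²·(1/10+1/19)) = 2.3681
t = (36.200−58.368)/2.3681 = -9.3613
df = 27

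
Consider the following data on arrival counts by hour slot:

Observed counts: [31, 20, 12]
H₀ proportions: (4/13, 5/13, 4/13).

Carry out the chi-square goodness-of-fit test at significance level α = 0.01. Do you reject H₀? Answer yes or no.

n = 63; E_i = n·p_i = [19.38, 24.23, 19.38]
χ² = (31−19.38)²/19.38 + (20−24.23)²/24.23 + (12−19.38)²/19.38 = 10.5119
df = 2
p-value (upper-tail) = 0.00522
At α=0.01: p < α → reject H₀

reject H₀: yes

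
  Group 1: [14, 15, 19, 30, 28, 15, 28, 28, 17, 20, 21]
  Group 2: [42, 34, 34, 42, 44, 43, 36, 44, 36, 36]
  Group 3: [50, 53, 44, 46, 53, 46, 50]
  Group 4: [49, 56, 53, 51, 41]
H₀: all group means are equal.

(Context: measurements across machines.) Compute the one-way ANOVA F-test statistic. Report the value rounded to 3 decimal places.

Group means [21.36, 39.10, 48.86, 50.00], grand mean 36.909
SSB = Σnᵢ(x̄ᵢ−x̄)² = 4562.425; SSW = ΣΣ(x−x̄ᵢ)² = 734.303
MSB = 4562.425/3 = 1520.8082; MSW = 734.303/29 = 25.3208
F = MSB/MSW = 60.0617
df = (3, 29)

test statistic = 60.062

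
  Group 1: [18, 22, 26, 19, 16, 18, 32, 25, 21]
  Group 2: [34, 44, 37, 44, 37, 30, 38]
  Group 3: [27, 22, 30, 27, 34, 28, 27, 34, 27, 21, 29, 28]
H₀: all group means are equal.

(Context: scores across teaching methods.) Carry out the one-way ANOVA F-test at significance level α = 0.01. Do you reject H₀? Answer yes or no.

reject H₀: yes

Group means [21.89, 37.71, 27.83], grand mean 28.393
SSB = Σnᵢ(x̄ᵢ−x̄)² = 992.694; SSW = ΣΣ(x−x̄ᵢ)² = 521.984
MSB = 992.694/2 = 496.3472; MSW = 521.984/25 = 20.8794
F = MSB/MSW = 23.7721
df = (2, 25)
p-value (upper-tail) = 0.00000
At α=0.01: p < α → reject H₀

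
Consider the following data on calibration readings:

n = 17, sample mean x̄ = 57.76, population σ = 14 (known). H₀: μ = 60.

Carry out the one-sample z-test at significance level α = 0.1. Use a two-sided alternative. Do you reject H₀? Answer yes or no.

SE = σ/√n = 14/√17 = 3.3955
z = (x̄−μ₀)/SE = (57.76−60)/3.3955 = -0.6597
p-value (two-sided) = 0.50945
At α=0.1: p ≥ α → fail to reject H₀

reject H₀: no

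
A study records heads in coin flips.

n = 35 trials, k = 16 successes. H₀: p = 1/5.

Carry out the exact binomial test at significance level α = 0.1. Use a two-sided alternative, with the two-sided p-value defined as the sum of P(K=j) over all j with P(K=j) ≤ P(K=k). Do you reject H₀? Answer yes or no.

reject H₀: yes

Exact binomial: n=35, k=16, p₀=1/5=0.2000
P(X=j) = C(n,j)·p₀^j·(1−p₀)^(n−j); p = Σ P(X=j) over j with P(X=j) ≤ P(X=16)
p-value (two-sided) = 0.00052
At α=0.1: p < α → reject H₀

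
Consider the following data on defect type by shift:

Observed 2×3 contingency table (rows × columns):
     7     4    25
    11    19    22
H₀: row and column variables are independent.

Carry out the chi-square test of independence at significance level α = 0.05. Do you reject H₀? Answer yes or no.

Row totals [36, 52], col totals [18, 23, 47], n=88
χ² = (7−7.36)²/7.36 + (4−9.41)²/9.41 + (25−19.23)²/19.23 + (11−10.64)²/10.64 + (19−13.59)²/13.59 + (22−27.77)²/27.77 = 8.2258
df = 2
p-value (upper-tail) = 0.01636
At α=0.05: p < α → reject H₀

reject H₀: yes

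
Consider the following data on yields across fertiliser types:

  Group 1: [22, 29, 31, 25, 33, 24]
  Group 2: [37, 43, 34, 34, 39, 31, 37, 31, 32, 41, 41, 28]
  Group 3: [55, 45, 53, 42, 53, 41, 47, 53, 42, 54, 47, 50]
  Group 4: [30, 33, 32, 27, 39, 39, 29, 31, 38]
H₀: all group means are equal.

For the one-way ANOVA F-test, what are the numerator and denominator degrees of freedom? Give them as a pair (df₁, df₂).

k = 4 groups, N = 39 total
df = (k−1, N−k) = (4−1, 39−4) = (3, 35)

degrees of freedom = [3, 35]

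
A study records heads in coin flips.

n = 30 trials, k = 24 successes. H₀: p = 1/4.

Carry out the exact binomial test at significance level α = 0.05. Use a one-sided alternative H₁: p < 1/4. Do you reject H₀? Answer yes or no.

reject H₀: no

Exact binomial: n=30, k=24, p₀=1/4=0.2500
P(X≤24) from Σ C(n,i)·p₀^i·(1−p₀)^(n−i)
p-value (one-sided, H₁ less) = 1.00000
At α=0.05: p ≥ α → fail to reject H₀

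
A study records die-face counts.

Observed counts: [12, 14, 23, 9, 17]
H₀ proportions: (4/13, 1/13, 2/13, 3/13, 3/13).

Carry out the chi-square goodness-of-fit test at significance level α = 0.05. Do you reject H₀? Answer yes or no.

n = 75; E_i = n·p_i = [23.08, 5.77, 11.54, 17.31, 17.31]
χ² = (12−23.08)²/23.08 + (14−5.77)²/5.77 + (23−11.54)²/11.54 + (9−17.31)²/17.31 + (17−17.31)²/17.31 = 32.4378
df = 4
p-value (upper-tail) = 0.00000
At α=0.05: p < α → reject H₀

reject H₀: yes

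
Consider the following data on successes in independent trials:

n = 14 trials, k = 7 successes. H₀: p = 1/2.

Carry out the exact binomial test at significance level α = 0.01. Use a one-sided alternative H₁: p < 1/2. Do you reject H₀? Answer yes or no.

Exact binomial: n=14, k=7, p₀=1/2=0.5000
P(X≤7) from Σ C(n,i)·p₀^i·(1−p₀)^(n−i)
p-value (one-sided, H₁ less) = 0.60474
At α=0.01: p ≥ α → fail to reject H₀

reject H₀: no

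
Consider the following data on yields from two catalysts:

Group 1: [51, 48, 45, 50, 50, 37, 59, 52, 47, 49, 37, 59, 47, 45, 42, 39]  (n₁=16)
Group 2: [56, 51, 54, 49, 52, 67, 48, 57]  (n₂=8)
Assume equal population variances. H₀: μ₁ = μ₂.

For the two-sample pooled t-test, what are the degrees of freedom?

degrees of freedom = 22

df = n₁ + n₂ − 2 = 16 + 8 − 2 = 22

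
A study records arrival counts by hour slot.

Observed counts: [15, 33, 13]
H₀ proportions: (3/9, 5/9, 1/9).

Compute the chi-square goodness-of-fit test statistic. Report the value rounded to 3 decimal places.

test statistic = 7.134

n = 61; E_i = n·p_i = [20.33, 33.89, 6.78]
χ² = (15−20.33)²/20.33 + (33−33.89)²/33.89 + (13−6.78)²/6.78 = 7.1344
df = 2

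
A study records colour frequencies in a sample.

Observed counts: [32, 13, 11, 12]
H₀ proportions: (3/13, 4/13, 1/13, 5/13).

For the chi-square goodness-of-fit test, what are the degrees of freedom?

df = k − 1 = 4 − 1 = 3

degrees of freedom = 3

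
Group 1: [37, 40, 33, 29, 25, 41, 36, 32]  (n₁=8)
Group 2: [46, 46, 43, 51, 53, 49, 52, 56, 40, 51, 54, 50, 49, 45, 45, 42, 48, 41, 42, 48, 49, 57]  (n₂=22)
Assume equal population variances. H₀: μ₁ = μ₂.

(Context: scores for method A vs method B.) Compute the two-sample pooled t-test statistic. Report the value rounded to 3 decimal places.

test statistic = -6.783

x̄₁=34.125, s₁=5.463, n₁=8
x̄₂=48.045, s₂=4.796, n₂=22
s_p² = [7·5.463² + 21·4.796²]/28 = 24.7082
SE = √(s_p²·(1/8+1/22)) = 2.0522
t = (34.125−48.045)/2.0522 = -6.7831
df = 28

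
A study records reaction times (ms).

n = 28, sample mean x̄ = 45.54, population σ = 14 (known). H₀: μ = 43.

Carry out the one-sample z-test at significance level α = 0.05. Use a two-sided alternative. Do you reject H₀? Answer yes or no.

reject H₀: no

SE = σ/√n = 14/√28 = 2.6458
z = (x̄−μ₀)/SE = (45.54−43)/2.6458 = 0.9600
p-value (two-sided) = 0.33704
At α=0.05: p ≥ α → fail to reject H₀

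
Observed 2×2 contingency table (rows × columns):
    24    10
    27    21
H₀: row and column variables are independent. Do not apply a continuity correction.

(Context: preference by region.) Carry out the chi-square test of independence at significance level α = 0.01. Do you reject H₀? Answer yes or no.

reject H₀: no

Row totals [34, 48], col totals [51, 31], n=82
χ² = (24−21.15)²/21.15 + (10−12.85)²/12.85 + (27−29.85)²/29.85 + (21−18.15)²/18.15 = 1.7402
df = 1
p-value (upper-tail) = 0.18712
At α=0.01: p ≥ α → fail to reject H₀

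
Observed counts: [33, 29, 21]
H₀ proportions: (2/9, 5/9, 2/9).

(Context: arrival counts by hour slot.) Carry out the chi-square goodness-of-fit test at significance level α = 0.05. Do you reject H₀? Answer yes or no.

reject H₀: yes

n = 83; E_i = n·p_i = [18.44, 46.11, 18.44]
χ² = (33−18.44)²/18.44 + (29−46.11)²/46.11 + (21−18.44)²/18.44 = 18.1904
df = 2
p-value (upper-tail) = 0.00011
At α=0.05: p < α → reject H₀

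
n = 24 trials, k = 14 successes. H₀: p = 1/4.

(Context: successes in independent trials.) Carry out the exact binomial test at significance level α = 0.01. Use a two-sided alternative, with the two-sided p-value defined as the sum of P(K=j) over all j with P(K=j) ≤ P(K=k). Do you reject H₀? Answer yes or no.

reject H₀: yes

Exact binomial: n=24, k=14, p₀=1/4=0.2500
P(X=j) = C(n,j)·p₀^j·(1−p₀)^(n−j); p = Σ P(X=j) over j with P(X=j) ≤ P(X=14)
p-value (two-sided) = 0.00052
At α=0.01: p < α → reject H₀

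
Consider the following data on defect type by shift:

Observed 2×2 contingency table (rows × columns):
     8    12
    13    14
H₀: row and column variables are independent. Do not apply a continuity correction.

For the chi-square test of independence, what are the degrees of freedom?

degrees of freedom = 1

df = (r−1)(c−1) = (2−1)·(2−1) = 1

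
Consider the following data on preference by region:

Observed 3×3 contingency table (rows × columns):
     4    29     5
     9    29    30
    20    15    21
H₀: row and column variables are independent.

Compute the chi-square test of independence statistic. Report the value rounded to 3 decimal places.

test statistic = 29.428

Row totals [38, 68, 56], col totals [33, 73, 56], n=162
χ² = (4−7.74)²/7.74 + (29−17.12)²/17.12 + (5−13.14)²/13.14 + (9−13.85)²/13.85 + (29−30.64)²/30.64 + (30−23.51)²/23.51 + (20−11.41)²/11.41 + (15−25.23)²/25.23 + (21−19.36)²/19.36 = 29.4280
df = 4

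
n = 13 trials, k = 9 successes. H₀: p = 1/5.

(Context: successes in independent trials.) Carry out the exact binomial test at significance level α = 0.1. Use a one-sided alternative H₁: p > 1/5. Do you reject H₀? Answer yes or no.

reject H₀: yes

Exact binomial: n=13, k=9, p₀=1/5=0.2000
P(X≥9) from Σ C(n,i)·p₀^i·(1−p₀)^(n−i)
p-value (one-sided, H₁ greater) = 0.00017
At α=0.1: p < α → reject H₀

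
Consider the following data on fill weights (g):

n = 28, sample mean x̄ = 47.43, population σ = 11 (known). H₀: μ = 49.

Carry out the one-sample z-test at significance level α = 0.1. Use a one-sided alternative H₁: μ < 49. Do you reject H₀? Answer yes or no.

SE = σ/√n = 11/√28 = 2.0788
z = (x̄−μ₀)/SE = (47.43−49)/2.0788 = -0.7552
p-value (one-sided, H₁ less) = 0.22505
At α=0.1: p ≥ α → fail to reject H₀

reject H₀: no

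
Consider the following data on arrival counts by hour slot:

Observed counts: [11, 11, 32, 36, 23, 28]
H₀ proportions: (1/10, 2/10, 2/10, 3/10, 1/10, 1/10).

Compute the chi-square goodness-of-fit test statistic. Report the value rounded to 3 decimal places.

test statistic = 31.943

n = 141; E_i = n·p_i = [14.10, 28.20, 28.20, 42.30, 14.10, 14.10]
χ² = (11−14.10)²/14.10 + (11−28.20)²/28.20 + (32−28.20)²/28.20 + (36−42.30)²/42.30 + (23−14.10)²/14.10 + (28−14.10)²/14.10 = 31.9433
df = 5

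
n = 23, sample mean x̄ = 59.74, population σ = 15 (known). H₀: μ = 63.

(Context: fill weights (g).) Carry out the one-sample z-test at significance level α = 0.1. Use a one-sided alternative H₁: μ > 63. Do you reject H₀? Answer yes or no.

SE = σ/√n = 15/√23 = 3.1277
z = (x̄−μ₀)/SE = (59.74−63)/3.1277 = -1.0423
p-value (one-sided, H₁ greater) = 0.85136
At α=0.1: p ≥ α → fail to reject H₀

reject H₀: no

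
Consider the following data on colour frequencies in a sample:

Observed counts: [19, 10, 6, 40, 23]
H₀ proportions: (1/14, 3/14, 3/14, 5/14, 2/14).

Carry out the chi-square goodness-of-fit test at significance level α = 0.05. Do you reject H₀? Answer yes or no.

n = 98; E_i = n·p_i = [7.00, 21.00, 21.00, 35.00, 14.00]
χ² = (19−7.00)²/7.00 + (10−21.00)²/21.00 + (6−21.00)²/21.00 + (40−35.00)²/35.00 + (23−14.00)²/14.00 = 43.5476
df = 4
p-value (upper-tail) = 0.00000
At α=0.05: p < α → reject H₀

reject H₀: yes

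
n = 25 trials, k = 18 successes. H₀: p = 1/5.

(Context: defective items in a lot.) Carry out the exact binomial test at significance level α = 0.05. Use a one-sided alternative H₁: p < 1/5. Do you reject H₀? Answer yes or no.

Exact binomial: n=25, k=18, p₀=1/5=0.2000
P(X≤18) from Σ C(n,i)·p₀^i·(1−p₀)^(n−i)
p-value (one-sided, H₁ less) = 1.00000
At α=0.05: p ≥ α → fail to reject H₀

reject H₀: no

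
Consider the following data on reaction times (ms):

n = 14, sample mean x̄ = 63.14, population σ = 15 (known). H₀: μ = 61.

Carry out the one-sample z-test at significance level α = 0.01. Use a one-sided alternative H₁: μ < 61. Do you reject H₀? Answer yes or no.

SE = σ/√n = 15/√14 = 4.0089
z = (x̄−μ₀)/SE = (63.14−61)/4.0089 = 0.5338
p-value (one-sided, H₁ less) = 0.70326
At α=0.01: p ≥ α → fail to reject H₀

reject H₀: no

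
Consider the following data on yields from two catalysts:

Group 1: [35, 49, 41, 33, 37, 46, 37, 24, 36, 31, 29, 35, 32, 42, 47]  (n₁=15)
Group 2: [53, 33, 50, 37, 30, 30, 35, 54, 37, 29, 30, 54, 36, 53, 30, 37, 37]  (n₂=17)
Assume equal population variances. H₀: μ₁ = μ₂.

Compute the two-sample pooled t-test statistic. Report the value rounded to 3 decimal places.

test statistic = -0.729

x̄₁=36.933, s₁=6.995, n₁=15
x̄₂=39.118, s₂=9.565, n₂=17
s_p² = [14·6.995² + 16·9.565²]/30 = 71.6233
SE = √(s_p²·(1/15+1/17)) = 2.9980
t = (36.933−39.118)/2.9980 = -0.7286
df = 30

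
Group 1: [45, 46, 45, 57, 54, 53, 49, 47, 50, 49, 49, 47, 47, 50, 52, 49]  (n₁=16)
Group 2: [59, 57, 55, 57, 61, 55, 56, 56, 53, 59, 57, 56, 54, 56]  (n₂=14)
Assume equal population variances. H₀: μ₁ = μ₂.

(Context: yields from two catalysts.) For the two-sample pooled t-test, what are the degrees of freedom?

degrees of freedom = 28

df = n₁ + n₂ − 2 = 16 + 14 − 2 = 28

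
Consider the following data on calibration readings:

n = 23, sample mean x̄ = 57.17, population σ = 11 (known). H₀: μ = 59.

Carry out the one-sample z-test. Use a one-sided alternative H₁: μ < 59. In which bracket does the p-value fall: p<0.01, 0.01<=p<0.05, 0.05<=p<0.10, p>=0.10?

SE = σ/√n = 11/√23 = 2.2937
z = (x̄−μ₀)/SE = (57.17−59)/2.2937 = -0.7979
p-value (one-sided, H₁ less) = 0.21248
→ bracket: p>=0.10

p-value bracket: p>=0.10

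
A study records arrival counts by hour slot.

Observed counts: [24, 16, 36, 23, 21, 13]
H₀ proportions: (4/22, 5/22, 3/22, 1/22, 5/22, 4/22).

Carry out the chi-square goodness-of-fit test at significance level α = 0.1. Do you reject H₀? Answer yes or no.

n = 133; E_i = n·p_i = [24.18, 30.23, 18.14, 6.05, 30.23, 24.18]
χ² = (24−24.18)²/24.18 + (16−30.23)²/30.23 + (36−18.14)²/18.14 + (23−6.05)²/6.05 + (21−30.23)²/30.23 + (13−24.18)²/24.18 = 79.8293
df = 5
p-value (upper-tail) = 0.00000
At α=0.1: p < α → reject H₀

reject H₀: yes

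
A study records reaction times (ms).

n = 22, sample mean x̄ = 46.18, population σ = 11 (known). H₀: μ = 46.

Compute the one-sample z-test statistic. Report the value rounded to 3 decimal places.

SE = σ/√n = 11/√22 = 2.3452
z = (x̄−μ₀)/SE = (46.18−46)/2.3452 = 0.0768

test statistic = 0.077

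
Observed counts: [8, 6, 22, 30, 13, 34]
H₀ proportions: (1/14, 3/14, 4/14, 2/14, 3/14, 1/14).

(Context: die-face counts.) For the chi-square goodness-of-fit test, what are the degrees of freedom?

df = k − 1 = 6 − 1 = 5

degrees of freedom = 5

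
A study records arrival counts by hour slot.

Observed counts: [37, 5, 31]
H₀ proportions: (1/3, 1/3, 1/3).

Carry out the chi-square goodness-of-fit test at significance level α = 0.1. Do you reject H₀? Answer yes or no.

reject H₀: yes

n = 73; E_i = n·p_i = [24.33, 24.33, 24.33]
χ² = (37−24.33)²/24.33 + (5−24.33)²/24.33 + (31−24.33)²/24.33 = 23.7808
df = 2
p-value (upper-tail) = 0.00001
At α=0.1: p < α → reject H₀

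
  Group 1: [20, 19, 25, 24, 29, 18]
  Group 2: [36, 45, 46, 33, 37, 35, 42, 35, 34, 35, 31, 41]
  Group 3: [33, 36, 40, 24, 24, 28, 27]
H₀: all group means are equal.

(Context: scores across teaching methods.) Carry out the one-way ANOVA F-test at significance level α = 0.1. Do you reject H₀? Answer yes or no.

Group means [22.50, 37.50, 30.29], grand mean 31.880
SSB = Σnᵢ(x̄ᵢ−x̄)² = 924.711; SSW = ΣΣ(x−x̄ᵢ)² = 575.929
MSB = 924.711/2 = 462.3557; MSW = 575.929/22 = 26.1786
F = MSB/MSW = 17.6616
df = (2, 22)
p-value (upper-tail) = 0.00003
At α=0.1: p < α → reject H₀

reject H₀: yes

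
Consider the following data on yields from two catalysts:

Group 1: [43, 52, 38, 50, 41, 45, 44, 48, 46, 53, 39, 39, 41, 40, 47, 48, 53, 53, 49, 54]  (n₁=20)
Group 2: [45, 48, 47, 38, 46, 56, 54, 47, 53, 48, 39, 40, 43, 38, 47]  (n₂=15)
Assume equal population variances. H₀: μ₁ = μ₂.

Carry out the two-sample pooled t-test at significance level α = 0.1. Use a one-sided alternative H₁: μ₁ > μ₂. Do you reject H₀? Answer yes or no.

reject H₀: no

x̄₁=46.150, s₁=5.344, n₁=20
x̄₂=45.933, s₂=5.650, n₂=15
s_p² = [19·5.344² + 14·5.650²]/33 = 29.9843
SE = √(s_p²·(1/20+1/15)) = 1.8703
t = (46.150−45.933)/1.8703 = 0.1158
df = 33
p-value (one-sided, H₁ greater) = 0.45424
At α=0.1: p ≥ α → fail to reject H₀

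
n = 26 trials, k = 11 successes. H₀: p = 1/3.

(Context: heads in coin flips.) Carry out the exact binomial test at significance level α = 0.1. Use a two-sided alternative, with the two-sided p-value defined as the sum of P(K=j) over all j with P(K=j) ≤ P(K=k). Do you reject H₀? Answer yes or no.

Exact binomial: n=26, k=11, p₀=1/3=0.3333
P(X=j) = C(n,j)·p₀^j·(1−p₀)^(n−j); p = Σ P(X=j) over j with P(X=j) ≤ P(X=11)
p-value (two-sided) = 0.40513
At α=0.1: p ≥ α → fail to reject H₀

reject H₀: no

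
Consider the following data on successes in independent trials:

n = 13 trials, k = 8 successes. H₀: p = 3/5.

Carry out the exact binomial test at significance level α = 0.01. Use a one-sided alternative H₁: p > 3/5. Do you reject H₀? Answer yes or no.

Exact binomial: n=13, k=8, p₀=3/5=0.6000
P(X≥8) from Σ C(n,i)·p₀^i·(1−p₀)^(n−i)
p-value (one-sided, H₁ greater) = 0.57440
At α=0.01: p ≥ α → fail to reject H₀

reject H₀: no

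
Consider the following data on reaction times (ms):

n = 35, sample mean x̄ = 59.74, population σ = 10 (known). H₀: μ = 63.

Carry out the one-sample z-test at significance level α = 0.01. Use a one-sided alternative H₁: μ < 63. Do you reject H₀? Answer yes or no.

SE = σ/√n = 10/√35 = 1.6903
z = (x̄−μ₀)/SE = (59.74−63)/1.6903 = -1.9286
p-value (one-sided, H₁ less) = 0.02689
At α=0.01: p ≥ α → fail to reject H₀

reject H₀: no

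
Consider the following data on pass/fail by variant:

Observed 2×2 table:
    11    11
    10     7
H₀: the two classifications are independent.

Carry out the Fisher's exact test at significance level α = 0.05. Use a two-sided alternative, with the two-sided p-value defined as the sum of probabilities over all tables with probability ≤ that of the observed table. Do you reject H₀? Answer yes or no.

reject H₀: no

Margins: r₁=22, r₂=17, c₁=21, c₂=18, n=39
p_obs = C(22,11)·C(17,10)/C(39,21); sum pmf over tables with pmf ≤ p_obs
p-value (two-sided) = 0.74791
At α=0.05: p ≥ α → fail to reject H₀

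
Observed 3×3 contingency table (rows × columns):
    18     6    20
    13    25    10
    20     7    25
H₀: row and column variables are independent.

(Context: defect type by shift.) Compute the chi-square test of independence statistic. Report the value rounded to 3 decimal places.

test statistic = 25.190

Row totals [44, 48, 52], col totals [51, 38, 55], n=144
χ² = (18−15.58)²/15.58 + (6−11.61)²/11.61 + (20−16.81)²/16.81 + (13−17.00)²/17.00 + (25−12.67)²/12.67 + (10−18.33)²/18.33 + (20−18.42)²/18.42 + (7−13.72)²/13.72 + (25−19.86)²/19.86 = 25.1902
df = 4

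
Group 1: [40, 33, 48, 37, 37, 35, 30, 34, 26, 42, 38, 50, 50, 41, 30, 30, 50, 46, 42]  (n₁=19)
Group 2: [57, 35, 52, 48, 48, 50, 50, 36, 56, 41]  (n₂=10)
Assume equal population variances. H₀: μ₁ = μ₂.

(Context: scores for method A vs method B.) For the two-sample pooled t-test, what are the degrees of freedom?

degrees of freedom = 27

df = n₁ + n₂ − 2 = 19 + 10 − 2 = 27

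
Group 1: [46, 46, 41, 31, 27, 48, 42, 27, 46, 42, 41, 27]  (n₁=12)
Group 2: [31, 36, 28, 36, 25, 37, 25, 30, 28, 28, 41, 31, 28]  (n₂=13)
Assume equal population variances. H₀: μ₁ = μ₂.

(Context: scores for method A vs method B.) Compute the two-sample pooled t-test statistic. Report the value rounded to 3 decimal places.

test statistic = 2.815

x̄₁=38.667, s₁=8.250, n₁=12
x̄₂=31.077, s₂=4.958, n₂=13
s_p² = [11·8.250² + 12·4.958²]/23 = 45.3735
SE = √(s_p²·(1/12+1/13)) = 2.6966
t = (38.667−31.077)/2.6966 = 2.8146
df = 23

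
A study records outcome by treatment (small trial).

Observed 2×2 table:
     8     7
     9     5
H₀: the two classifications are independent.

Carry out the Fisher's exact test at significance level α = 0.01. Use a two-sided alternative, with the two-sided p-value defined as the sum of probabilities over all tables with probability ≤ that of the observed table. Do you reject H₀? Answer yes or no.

Margins: r₁=15, r₂=14, c₁=17, c₂=12, n=29
p_obs = C(15,8)·C(14,9)/C(29,17); sum pmf over tables with pmf ≤ p_obs
p-value (two-sided) = 0.71038
At α=0.01: p ≥ α → fail to reject H₀

reject H₀: no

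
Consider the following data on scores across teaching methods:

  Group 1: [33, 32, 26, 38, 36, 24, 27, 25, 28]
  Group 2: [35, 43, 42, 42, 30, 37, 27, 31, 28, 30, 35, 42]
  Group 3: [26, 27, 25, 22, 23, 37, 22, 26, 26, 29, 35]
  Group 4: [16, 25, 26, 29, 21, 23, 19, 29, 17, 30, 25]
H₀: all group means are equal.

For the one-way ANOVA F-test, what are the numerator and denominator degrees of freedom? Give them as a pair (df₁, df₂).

k = 4 groups, N = 43 total
df = (k−1, N−k) = (4−1, 43−4) = (3, 39)

degrees of freedom = [3, 39]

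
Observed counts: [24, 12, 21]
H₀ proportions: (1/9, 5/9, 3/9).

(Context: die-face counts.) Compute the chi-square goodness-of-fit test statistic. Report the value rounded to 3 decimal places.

n = 57; E_i = n·p_i = [6.33, 31.67, 19.00]
χ² = (24−6.33)²/6.33 + (12−31.67)²/31.67 + (21−19.00)²/19.00 = 61.7053
df = 2

test statistic = 61.705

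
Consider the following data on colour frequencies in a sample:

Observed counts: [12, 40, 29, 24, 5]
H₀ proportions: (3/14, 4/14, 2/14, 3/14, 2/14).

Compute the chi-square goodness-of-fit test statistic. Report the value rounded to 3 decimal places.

n = 110; E_i = n·p_i = [23.57, 31.43, 15.71, 23.57, 15.71]
χ² = (12−23.57)²/23.57 + (40−31.43)²/31.43 + (29−15.71)²/15.71 + (24−23.57)²/23.57 + (5−15.71)²/15.71 = 26.5636
df = 4

test statistic = 26.564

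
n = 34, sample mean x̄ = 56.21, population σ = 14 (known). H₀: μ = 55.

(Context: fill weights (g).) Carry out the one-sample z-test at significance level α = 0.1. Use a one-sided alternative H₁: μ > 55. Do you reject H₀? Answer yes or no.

reject H₀: no

SE = σ/√n = 14/√34 = 2.4010
z = (x̄−μ₀)/SE = (56.21−55)/2.4010 = 0.5040
p-value (one-sided, H₁ greater) = 0.30714
At α=0.1: p ≥ α → fail to reject H₀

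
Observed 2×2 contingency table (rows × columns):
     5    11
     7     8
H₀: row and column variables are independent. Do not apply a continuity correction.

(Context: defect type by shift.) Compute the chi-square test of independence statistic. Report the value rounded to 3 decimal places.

test statistic = 0.776

Row totals [16, 15], col totals [12, 19], n=31
χ² = (5−6.19)²/6.19 + (11−9.81)²/9.81 + (7−5.81)²/5.81 + (8−9.19)²/9.19 = 0.7756
df = 1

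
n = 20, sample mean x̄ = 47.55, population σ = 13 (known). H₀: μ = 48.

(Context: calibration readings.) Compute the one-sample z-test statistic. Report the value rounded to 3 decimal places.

SE = σ/√n = 13/√20 = 2.9069
z = (x̄−μ₀)/SE = (47.55−48)/2.9069 = -0.1548

test statistic = -0.155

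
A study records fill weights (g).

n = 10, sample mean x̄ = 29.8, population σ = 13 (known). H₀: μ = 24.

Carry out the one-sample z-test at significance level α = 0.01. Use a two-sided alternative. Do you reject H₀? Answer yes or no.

SE = σ/√n = 13/√10 = 4.1110
z = (x̄−μ₀)/SE = (29.8−24)/4.1110 = 1.4109
p-value (two-sided) = 0.15829
At α=0.01: p ≥ α → fail to reject H₀

reject H₀: no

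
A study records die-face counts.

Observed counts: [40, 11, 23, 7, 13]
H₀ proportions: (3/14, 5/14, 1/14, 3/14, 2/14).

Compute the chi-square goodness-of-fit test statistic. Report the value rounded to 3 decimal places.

n = 94; E_i = n·p_i = [20.14, 33.57, 6.71, 20.14, 13.43]
χ² = (40−20.14)²/20.14 + (11−33.57)²/33.57 + (23−6.71)²/6.71 + (7−20.14)²/20.14 + (13−13.43)²/13.43 = 82.8418
df = 4

test statistic = 82.842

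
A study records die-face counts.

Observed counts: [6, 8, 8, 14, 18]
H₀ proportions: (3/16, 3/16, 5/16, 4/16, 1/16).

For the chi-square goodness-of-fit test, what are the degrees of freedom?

df = k − 1 = 5 − 1 = 4

degrees of freedom = 4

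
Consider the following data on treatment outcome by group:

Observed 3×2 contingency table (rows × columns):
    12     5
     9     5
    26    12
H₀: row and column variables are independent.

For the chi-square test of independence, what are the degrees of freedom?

df = (r−1)(c−1) = (3−1)·(2−1) = 2

degrees of freedom = 2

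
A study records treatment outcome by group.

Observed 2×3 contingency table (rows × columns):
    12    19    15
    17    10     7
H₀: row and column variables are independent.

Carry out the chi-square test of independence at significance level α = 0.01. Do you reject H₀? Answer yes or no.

reject H₀: no

Row totals [46, 34], col totals [29, 29, 22], n=80
χ² = (12−16.68)²/16.68 + (19−16.68)²/16.68 + (15−12.65)²/12.65 + (17−12.32)²/12.32 + (10−12.32)²/12.32 + (7−9.35)²/9.35 = 4.8739
df = 2
p-value (upper-tail) = 0.08743
At α=0.01: p ≥ α → fail to reject H₀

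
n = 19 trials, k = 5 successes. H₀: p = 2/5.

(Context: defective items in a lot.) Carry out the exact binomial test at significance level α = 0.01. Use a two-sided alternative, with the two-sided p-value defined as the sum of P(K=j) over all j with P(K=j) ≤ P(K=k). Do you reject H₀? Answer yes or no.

Exact binomial: n=19, k=5, p₀=2/5=0.4000
P(X=j) = C(n,j)·p₀^j·(1−p₀)^(n−j); p = Σ P(X=j) over j with P(X=j) ≤ P(X=5)
p-value (two-sided) = 0.25140
At α=0.01: p ≥ α → fail to reject H₀

reject H₀: no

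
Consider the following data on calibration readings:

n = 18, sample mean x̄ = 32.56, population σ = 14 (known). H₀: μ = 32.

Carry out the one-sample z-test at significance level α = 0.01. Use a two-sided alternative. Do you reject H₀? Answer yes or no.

reject H₀: no

SE = σ/√n = 14/√18 = 3.2998
z = (x̄−μ₀)/SE = (32.56−32)/3.2998 = 0.1697
p-value (two-sided) = 0.86524
At α=0.01: p ≥ α → fail to reject H₀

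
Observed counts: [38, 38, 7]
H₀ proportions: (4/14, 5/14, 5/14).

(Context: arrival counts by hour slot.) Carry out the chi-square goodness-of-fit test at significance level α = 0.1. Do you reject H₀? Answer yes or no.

n = 83; E_i = n·p_i = [23.71, 29.64, 29.64]
χ² = (38−23.71)²/23.71 + (38−29.64)²/29.64 + (7−29.64)²/29.64 = 28.2578
df = 2
p-value (upper-tail) = 0.00000
At α=0.1: p < α → reject H₀

reject H₀: yes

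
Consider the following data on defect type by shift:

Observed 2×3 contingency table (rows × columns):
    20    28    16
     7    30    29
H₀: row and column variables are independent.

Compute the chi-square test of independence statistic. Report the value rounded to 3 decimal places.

Row totals [64, 66], col totals [27, 58, 45], n=130
χ² = (20−13.29)²/13.29 + (28−28.55)²/28.55 + (16−22.15)²/22.15 + (7−13.71)²/13.71 + (30−29.45)²/29.45 + (29−22.85)²/22.85 = 10.0554
df = 2

test statistic = 10.055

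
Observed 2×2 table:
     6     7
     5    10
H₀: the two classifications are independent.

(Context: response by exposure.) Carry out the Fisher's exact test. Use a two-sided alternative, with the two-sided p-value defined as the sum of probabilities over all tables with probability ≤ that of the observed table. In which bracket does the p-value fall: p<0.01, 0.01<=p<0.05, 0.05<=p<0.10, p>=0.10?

Margins: r₁=13, r₂=15, c₁=11, c₂=17, n=28
p_obs = C(13,6)·C(15,5)/C(28,11); sum pmf over tables with pmf ≤ p_obs
p-value (two-sided) = 0.70004
→ bracket: p>=0.10

p-value bracket: p>=0.10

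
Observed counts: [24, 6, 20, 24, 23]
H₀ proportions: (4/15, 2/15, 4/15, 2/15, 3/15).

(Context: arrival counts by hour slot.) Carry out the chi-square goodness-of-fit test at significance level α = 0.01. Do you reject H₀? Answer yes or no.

reject H₀: yes

n = 97; E_i = n·p_i = [25.87, 12.93, 25.87, 12.93, 19.40]
χ² = (24−25.87)²/25.87 + (6−12.93)²/12.93 + (20−25.87)²/25.87 + (24−12.93)²/12.93 + (23−19.40)²/19.40 = 15.3196
df = 4
p-value (upper-tail) = 0.00408
At α=0.01: p < α → reject H₀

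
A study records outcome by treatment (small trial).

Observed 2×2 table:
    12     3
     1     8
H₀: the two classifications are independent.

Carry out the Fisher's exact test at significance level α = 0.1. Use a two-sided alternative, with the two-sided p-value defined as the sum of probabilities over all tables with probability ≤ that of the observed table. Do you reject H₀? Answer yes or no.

reject H₀: yes

Margins: r₁=15, r₂=9, c₁=13, c₂=11, n=24
p_obs = C(15,12)·C(9,1)/C(24,13); sum pmf over tables with pmf ≤ p_obs
p-value (two-sided) = 0.00223
At α=0.1: p < α → reject H₀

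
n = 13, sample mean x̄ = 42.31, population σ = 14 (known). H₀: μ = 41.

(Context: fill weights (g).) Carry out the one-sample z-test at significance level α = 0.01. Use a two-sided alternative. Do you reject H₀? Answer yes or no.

reject H₀: no

SE = σ/√n = 14/√13 = 3.8829
z = (x̄−μ₀)/SE = (42.31−41)/3.8829 = 0.3374
p-value (two-sided) = 0.73583
At α=0.01: p ≥ α → fail to reject H₀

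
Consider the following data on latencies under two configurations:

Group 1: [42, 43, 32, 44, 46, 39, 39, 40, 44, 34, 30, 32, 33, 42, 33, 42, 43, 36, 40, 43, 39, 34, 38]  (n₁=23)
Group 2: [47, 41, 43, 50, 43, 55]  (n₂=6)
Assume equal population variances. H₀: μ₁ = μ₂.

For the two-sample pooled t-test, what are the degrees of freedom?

df = n₁ + n₂ − 2 = 23 + 6 − 2 = 27

degrees of freedom = 27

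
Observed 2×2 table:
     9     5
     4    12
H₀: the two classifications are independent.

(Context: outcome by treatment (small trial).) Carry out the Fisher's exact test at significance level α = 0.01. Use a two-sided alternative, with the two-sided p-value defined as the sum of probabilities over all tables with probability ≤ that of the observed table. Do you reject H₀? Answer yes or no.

Margins: r₁=14, r₂=16, c₁=13, c₂=17, n=30
p_obs = C(14,9)·C(16,4)/C(30,13); sum pmf over tables with pmf ≤ p_obs
p-value (two-sided) = 0.06336
At α=0.01: p ≥ α → fail to reject H₀

reject H₀: no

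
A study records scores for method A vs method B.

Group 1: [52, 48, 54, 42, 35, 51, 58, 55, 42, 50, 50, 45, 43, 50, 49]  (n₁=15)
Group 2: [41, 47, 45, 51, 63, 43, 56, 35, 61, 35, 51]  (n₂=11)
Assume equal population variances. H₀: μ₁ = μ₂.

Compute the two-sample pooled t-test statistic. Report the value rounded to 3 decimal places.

test statistic = 0.088

x̄₁=48.267, s₁=5.958, n₁=15
x̄₂=48.000, s₂=9.476, n₂=11
s_p² = [14·5.958² + 10·9.476²]/24 = 58.1222
SE = √(s_p²·(1/15+1/11)) = 3.0263
t = (48.267−48.000)/3.0263 = 0.0881
df = 24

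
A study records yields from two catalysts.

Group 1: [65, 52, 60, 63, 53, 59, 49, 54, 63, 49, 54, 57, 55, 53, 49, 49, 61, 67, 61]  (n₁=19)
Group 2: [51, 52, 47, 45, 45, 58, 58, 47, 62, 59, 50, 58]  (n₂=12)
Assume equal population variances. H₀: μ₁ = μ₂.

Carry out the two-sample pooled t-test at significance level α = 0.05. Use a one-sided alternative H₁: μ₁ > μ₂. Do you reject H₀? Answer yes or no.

reject H₀: yes

x̄₁=56.474, s₁=5.825, n₁=19
x̄₂=52.667, s₂=6.065, n₂=12
s_p² = [18·5.825² + 11·6.065²]/29 = 35.0139
SE = √(s_p²·(1/19+1/12)) = 2.1819
t = (56.474−52.667)/2.1819 = 1.7448
df = 29
p-value (one-sided, H₁ greater) = 0.04580
At α=0.05: p < α → reject H₀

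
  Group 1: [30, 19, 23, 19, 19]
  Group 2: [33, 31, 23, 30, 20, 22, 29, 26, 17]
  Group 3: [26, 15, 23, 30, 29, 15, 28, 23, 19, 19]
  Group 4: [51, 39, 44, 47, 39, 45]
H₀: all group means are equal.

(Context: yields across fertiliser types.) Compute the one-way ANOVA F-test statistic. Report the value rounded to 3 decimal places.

Group means [22.00, 25.67, 22.70, 44.17], grand mean 27.767
SSB = Σnᵢ(x̄ᵢ−x̄)² = 2076.433; SSW = ΣΣ(x−x̄ᵢ)² = 718.933
MSB = 2076.433/3 = 692.1444; MSW = 718.933/26 = 27.6513
F = MSB/MSW = 25.0312
df = (3, 26)

test statistic = 25.031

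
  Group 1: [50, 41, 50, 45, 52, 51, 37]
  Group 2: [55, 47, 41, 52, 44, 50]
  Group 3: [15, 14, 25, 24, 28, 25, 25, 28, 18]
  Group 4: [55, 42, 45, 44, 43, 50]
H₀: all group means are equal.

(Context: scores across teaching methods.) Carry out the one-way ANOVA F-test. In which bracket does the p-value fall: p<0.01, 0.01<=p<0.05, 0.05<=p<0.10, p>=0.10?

p-value bracket: p<0.01

Group means [46.57, 48.17, 22.44, 46.50], grand mean 39.143
SSB = Σnᵢ(x̄ᵢ−x̄)² = 3709.159; SSW = ΣΣ(x−x̄ᵢ)² = 688.270
MSB = 3709.159/3 = 1236.3862; MSW = 688.270/24 = 28.6779
F = MSB/MSW = 43.1128
df = (3, 24)
p-value (upper-tail) = 0.00000
→ bracket: p<0.01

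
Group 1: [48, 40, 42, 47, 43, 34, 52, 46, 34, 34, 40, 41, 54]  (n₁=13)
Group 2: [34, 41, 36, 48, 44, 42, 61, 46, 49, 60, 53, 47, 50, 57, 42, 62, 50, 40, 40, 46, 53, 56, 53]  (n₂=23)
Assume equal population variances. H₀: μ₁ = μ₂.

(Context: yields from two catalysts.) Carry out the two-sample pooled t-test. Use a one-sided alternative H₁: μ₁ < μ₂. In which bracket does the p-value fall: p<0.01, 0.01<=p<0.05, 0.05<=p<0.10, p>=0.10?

x̄₁=42.692, s₁=6.562, n₁=13
x̄₂=48.261, s₂=7.835, n₂=23
s_p² = [12·6.562² + 22·7.835²]/34 = 54.9178
SE = √(s_p²·(1/13+1/23)) = 2.5714
t = (42.692−48.261)/2.5714 = -2.1656
df = 34
p-value (one-sided, H₁ less) = 0.01873
→ bracket: 0.01<=p<0.05

p-value bracket: 0.01<=p<0.05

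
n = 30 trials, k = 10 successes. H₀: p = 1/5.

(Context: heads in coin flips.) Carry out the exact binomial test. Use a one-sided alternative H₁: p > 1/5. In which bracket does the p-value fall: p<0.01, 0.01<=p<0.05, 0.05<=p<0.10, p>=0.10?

Exact binomial: n=30, k=10, p₀=1/5=0.2000
P(X≥10) from Σ C(n,i)·p₀^i·(1−p₀)^(n−i)
p-value (one-sided, H₁ greater) = 0.06109
→ bracket: 0.05<=p<0.10

p-value bracket: 0.05<=p<0.10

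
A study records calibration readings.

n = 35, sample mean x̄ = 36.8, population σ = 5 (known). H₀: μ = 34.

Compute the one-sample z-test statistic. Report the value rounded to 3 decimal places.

SE = σ/√n = 5/√35 = 0.8452
z = (x̄−μ₀)/SE = (36.8−34)/0.8452 = 3.3130

test statistic = 3.313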